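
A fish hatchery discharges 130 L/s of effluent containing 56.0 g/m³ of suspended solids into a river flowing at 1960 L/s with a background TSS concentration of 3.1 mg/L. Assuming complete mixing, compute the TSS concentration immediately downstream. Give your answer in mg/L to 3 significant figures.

6.39 mg/L

130 L/s = 0.13 m³/s.
1960 L/s = 1.96 m³/s.
By mass balance at complete mixing, C = (0.13·56 + 1.96·3.1) / (0.13 + 1.96) = 13.36/2.09 = 6.39 mg/L.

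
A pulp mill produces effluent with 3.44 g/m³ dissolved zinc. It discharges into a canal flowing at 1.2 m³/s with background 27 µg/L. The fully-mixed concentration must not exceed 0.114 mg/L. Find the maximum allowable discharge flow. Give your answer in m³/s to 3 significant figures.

0.0314 m³/s

27 µg/L = 0.027 mg/L.
Mass balance at complete mixing: C_std·(Q_w + Q_r) = Q_w·C_e + Q_r·C_b.
Rearranging, Q_w = Q_r·(C_std − C_b)/(C_e − C_std) = 1.2·(0.114 − 0.027) / (3.44 − 0.114) = 0.03139 m³/s.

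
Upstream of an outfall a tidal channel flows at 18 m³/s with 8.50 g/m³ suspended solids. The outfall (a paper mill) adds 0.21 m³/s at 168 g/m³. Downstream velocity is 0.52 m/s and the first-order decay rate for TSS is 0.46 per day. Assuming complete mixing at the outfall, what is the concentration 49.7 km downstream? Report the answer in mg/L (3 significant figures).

6.22 mg/L

After complete mixing, C₀ = (0.21·168 + 18·8.5) / 18.21 = 10.34 mg/L.
Travel time t = 4.97e+04 m / 0.52 m/s = 9.558e+04 s = 1.106 d.
C = 10.34·exp(−0.46·1.106) = 10.34·0.6012 = 6.216 mg/L.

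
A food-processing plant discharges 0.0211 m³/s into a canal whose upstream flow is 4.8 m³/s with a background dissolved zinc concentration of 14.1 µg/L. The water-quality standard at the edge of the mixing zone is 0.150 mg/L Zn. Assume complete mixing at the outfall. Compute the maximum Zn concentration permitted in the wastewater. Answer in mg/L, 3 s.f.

31.1 mg/L

14.1 µg/L = 0.0141 mg/L.
Mass balance: 0.15·4.821 = 0.0211·Cₑ + 4.8·0.0141.
Cₑ = (0.7232 − 0.06768) / 0.0211 = 31.07 mg/L.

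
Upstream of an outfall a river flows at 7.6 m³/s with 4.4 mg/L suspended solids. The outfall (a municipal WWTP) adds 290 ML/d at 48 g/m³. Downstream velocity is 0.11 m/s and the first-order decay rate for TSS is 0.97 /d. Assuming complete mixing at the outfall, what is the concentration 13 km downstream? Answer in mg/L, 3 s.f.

4.71 mg/L

290 ML/d = 3.356 m³/s.
After complete mixing, C₀ = (3.356·48 + 7.6·4.4) / 10.96 = 17.76 mg/L.
Travel time t = 1.3e+04 m / 0.11 m/s = 1.182e+05 s = 1.368 d.
C = 17.76·exp(−0.97·1.368) = 17.76·0.2653 = 4.711 mg/L.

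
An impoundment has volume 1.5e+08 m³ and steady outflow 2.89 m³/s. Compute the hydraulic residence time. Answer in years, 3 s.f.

1.64 yr

Q = 2.89 m³/s × 3.156e+07 s/yr = 9.12e+07 m³/yr.
Hydraulic residence time τ = V/Q = 1.5e+08/9.12e+07 = 1.645 yr.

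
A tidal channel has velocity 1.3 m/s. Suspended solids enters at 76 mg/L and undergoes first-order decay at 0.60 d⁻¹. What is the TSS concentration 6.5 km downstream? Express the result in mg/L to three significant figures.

Travel time t = 6.5 km / 1.3 m/s = 6500/1.3 = 5000 s = 0.05787 d.
First-order decay: C = 76·exp(−0.60·0.05787) = 76·0.9659 = 73.41 mg/L.

73.4 mg/L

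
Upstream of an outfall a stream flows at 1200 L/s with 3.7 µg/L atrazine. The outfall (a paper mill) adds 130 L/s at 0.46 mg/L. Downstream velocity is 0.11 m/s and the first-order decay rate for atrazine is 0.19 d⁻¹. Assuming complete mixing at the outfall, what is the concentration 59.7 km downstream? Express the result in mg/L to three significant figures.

130 L/s = 0.13 m³/s.
1200 L/s = 1.2 m³/s.
3.7 µg/L = 0.0037 mg/L.
After complete mixing, C₀ = (0.13·0.46 + 1.2·0.0037) / 1.33 = 0.0483 mg/L.
Travel time t = 5.97e+04 m / 0.11 m/s = 5.427e+05 s = 6.282 d.
C = 0.0483·exp(−0.19·6.282) = 0.0483·0.3032 = 0.01464 mg/L.

0.0146 mg/L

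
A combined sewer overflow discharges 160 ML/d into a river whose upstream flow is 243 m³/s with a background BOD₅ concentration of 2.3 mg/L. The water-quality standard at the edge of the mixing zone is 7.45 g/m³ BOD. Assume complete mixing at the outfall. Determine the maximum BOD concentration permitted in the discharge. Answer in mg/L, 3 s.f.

160 ML/d = 1.852 m³/s.
Mass balance: 7.45·244.9 = 1.852·Cₑ + 243·2.3.
Cₑ = (1824 − 558.9) / 1.852 = 683.2 mg/L.

683 mg/L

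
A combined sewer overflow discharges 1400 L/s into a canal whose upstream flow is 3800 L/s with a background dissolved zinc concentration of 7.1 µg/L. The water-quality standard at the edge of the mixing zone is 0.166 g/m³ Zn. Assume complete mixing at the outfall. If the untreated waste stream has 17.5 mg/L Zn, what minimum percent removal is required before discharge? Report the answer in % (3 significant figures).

1400 L/s = 1.4 m³/s.
3800 L/s = 3.8 m³/s.
7.1 µg/L = 0.0071 mg/L.
Mass balance: 0.166·5.2 = 1.4·Cₑ + 3.8·0.0071.
Cₑ = (0.8632 − 0.02698) / 1.4 = 0.5973 mg/L.
Required removal = 1 − 0.5973/17.5 = 96.59 %.

96.6 %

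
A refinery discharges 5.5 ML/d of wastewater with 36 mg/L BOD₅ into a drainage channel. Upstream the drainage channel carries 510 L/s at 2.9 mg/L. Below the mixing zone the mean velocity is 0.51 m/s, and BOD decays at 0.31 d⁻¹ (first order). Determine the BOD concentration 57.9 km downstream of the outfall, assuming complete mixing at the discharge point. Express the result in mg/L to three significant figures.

5.5 ML/d = 0.06366 m³/s.
510 L/s = 0.51 m³/s.
After complete mixing, C₀ = (0.06366·36 + 0.51·2.9) / 0.5737 = 6.573 mg/L.
Travel time t = 5.79e+04 m / 0.51 m/s = 1.135e+05 s = 1.314 d.
C = 6.573·exp(−0.31·1.314) = 6.573·0.6654 = 4.374 mg/L.

4.37 mg/L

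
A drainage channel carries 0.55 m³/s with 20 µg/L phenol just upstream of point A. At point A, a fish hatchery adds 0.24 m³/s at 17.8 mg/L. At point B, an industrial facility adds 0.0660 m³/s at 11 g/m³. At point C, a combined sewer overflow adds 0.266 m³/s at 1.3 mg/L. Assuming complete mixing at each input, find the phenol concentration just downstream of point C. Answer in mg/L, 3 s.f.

4.77 mg/L

20 µg/L = 0.02 mg/L.
After input A: C = (0.55·0.02 + 0.24·17.8) / 0.79 = 5.422 mg/L.
After input B: C = (0.79·5.422 + 0.066·11) / 0.856 = 5.852 mg/L.
After input C: C = (0.856·5.852 + 0.266·1.3) / 1.122 = 4.773 mg/L.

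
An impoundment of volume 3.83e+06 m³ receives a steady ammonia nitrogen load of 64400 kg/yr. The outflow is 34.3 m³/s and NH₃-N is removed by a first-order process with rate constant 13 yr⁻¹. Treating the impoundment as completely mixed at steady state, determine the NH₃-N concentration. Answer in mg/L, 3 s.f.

Outflow Q = 34.3 m³/s × 3.156e+07 s/yr = 1.082e+09 m³/yr.
Steady-state CSTR mass balance: W = Q·C + k·V·C, so C = W/(Q + kV).
Q + kV = 1.082e+09 + 13·3.83e+06 = 1.132e+09 m³/yr.
C = 64400/1.132e+09 = 5.688e-05 kg/m³ = 0.05688 mg/L.

0.0569 mg/L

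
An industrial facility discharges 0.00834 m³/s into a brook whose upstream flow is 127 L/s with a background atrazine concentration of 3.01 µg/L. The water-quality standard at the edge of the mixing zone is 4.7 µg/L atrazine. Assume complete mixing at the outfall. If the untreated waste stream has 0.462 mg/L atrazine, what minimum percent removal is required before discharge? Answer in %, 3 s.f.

93.4 %

127 L/s = 0.127 m³/s.
3.01 µg/L = 0.00301 mg/L.
4.7 µg/L = 0.0047 mg/L.
Mass balance: 0.0047·0.1353 = 0.00834·Cₑ + 0.127·0.00301.
Cₑ = (0.0006361 − 0.0003823) / 0.00834 = 0.03044 mg/L.
Required removal = 1 − 0.03044/0.462 = 93.41 %.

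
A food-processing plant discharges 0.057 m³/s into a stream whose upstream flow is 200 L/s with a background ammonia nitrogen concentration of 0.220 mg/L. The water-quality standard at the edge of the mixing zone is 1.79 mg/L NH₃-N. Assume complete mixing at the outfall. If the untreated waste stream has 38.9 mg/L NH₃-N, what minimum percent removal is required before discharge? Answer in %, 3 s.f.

200 L/s = 0.2 m³/s.
Mass balance: 1.79·0.257 = 0.057·Cₑ + 0.2·0.22.
Cₑ = (0.46 − 0.044) / 0.057 = 7.299 mg/L.
Required removal = 1 − 7.299/38.9 = 81.24 %.

81.2 %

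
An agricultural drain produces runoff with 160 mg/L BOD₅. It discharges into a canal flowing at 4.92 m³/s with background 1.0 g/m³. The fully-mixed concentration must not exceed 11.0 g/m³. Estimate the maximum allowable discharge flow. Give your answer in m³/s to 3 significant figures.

0.330 m³/s

Mass balance at complete mixing: C_std·(Q_w + Q_r) = Q_w·C_e + Q_r·C_b.
Rearranging, Q_w = Q_r·(C_std − C_b)/(C_e − C_std) = 4.92·(11 − 1) / (160 − 11) = 0.3302 m³/s.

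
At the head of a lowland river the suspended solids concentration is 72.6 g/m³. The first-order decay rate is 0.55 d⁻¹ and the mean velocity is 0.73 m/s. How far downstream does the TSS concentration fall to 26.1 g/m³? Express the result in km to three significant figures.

117 km

From C = C₀·e^(−kt), t = ln(C₀/C)/k = ln(72.6/26.1)/0.55 = 1.023/0.55 = 1.86 d.
Distance = v·t = 0.73 m/s × 1.607e+05 s = 1.173e+05 m = 117.3 km.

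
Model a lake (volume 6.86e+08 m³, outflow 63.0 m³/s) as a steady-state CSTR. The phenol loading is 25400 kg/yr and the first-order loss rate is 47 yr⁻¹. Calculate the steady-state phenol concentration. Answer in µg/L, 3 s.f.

Outflow Q = 63.0 m³/s × 3.156e+07 s/yr = 1.988e+09 m³/yr.
Steady-state CSTR mass balance: W = Q·C + k·V·C, so C = W/(Q + kV).
Q + kV = 1.988e+09 + 47·6.86e+08 = 3.423e+10 m³/yr.
C = 25400/3.423e+10 = 7.42e-07 kg/m³ = 0.000742 mg/L = 0.742 µg/L.

0.742 µg/L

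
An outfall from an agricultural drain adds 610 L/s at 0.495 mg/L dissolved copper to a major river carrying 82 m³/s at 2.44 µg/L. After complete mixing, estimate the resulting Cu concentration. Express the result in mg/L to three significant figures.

610 L/s = 0.61 m³/s.
2.44 µg/L = 0.00244 mg/L.
By mass balance at complete mixing, C = (0.61·0.495 + 82·0.00244) / (0.61 + 82) = 0.502/82.61 = 0.006077 mg/L.

0.00608 mg/L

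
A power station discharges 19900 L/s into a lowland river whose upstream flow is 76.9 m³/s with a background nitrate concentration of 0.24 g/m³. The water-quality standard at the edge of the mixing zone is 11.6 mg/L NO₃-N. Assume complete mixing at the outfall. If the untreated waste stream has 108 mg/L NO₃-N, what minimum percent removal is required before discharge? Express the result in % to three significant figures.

19900 L/s = 19.9 m³/s.
Mass balance: 11.6·96.8 = 19.9·Cₑ + 76.9·0.24.
Cₑ = (1123 − 18.46) / 19.9 = 55.5 mg/L.
Required removal = 1 − 55.5/108 = 48.61 %.

48.6 %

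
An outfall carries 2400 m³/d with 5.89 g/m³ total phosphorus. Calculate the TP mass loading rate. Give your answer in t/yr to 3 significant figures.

2400 m³/d = 0.02778 m³/s.
Mass flux = Q·C = 0.02778 m³/s × 5.89 g/m³ = 0.1636 g/s.
= 0.1636 g/s × 31.56 = 5.163 t/yr.

5.16 t/yr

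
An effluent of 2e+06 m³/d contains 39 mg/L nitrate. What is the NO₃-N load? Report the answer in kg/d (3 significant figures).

2e+06 m³/d = 23.15 m³/s.
Mass flux = Q·C = 23.15 m³/s × 39 g/m³ = 902.8 g/s.
= 902.8 g/s × 86.4 = 7.8e+04 kg/d.

78000 kg/d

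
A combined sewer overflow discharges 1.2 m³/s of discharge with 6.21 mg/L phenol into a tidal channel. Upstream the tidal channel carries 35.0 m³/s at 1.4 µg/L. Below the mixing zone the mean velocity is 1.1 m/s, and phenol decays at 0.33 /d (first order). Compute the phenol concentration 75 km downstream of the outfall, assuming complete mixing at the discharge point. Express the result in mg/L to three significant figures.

1.4 µg/L = 0.0014 mg/L.
After complete mixing, C₀ = (1.2·6.21 + 35·0.0014) / 36.2 = 0.2072 mg/L.
Travel time t = 7.5e+04 m / 1.1 m/s = 6.818e+04 s = 0.7891 d.
C = 0.2072·exp(−0.33·0.7891) = 0.2072·0.7707 = 0.1597 mg/L.

0.160 mg/L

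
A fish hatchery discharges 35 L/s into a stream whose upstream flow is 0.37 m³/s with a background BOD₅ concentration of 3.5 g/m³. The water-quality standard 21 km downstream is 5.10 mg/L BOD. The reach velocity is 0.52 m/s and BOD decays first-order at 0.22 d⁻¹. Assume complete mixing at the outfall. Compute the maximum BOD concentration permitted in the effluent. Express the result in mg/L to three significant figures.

35 L/s = 0.035 m³/s.
Travel time to the compliance point: t = 2.1e+04/0.52 = 4.038e+04 s = 0.4674 d; decay factor exp(−0.22·0.4674) = 0.9023.
So the concentration just after mixing may be at most 5.1/0.9023 = 5.652 mg/L.
Mass balance: 5.652·0.405 = 0.035·Cₑ + 0.37·3.5.
Cₑ = (2.289 − 1.295) / 0.035 = 28.41 mg/L.

28.4 mg/L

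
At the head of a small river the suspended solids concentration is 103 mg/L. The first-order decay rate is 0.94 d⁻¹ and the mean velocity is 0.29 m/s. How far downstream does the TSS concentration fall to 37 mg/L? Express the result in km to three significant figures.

From C = C₀·e^(−kt), t = ln(C₀/C)/k = ln(103/37)/0.94 = 1.024/0.94 = 1.089 d.
Distance = v·t = 0.29 m/s × 9.41e+04 s = 2.729e+04 m = 27.29 km.

27.3 km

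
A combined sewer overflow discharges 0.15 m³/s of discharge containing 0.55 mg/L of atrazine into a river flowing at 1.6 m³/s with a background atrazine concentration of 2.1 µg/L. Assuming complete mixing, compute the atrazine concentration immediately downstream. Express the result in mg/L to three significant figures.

2.1 µg/L = 0.0021 mg/L.
Conservation of mass across the mixing zone: C = (0.15·0.55 + 1.6·0.0021) / (0.15 + 1.6) = 0.08586/1.75 = 0.04906 mg/L.

0.0491 mg/L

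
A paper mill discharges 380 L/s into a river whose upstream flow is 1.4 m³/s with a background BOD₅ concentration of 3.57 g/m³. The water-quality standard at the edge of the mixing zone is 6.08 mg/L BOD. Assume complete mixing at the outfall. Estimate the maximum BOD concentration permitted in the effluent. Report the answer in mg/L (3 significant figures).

380 L/s = 0.38 m³/s.
Mass balance: 6.08·1.78 = 0.38·Cₑ + 1.4·3.57.
Cₑ = (10.82 − 4.998) / 0.38 = 15.33 mg/L.

15.3 mg/L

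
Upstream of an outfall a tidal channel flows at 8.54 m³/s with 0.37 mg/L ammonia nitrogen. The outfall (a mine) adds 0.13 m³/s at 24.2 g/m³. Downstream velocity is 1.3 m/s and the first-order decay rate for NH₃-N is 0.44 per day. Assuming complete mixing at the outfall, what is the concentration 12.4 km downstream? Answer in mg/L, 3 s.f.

After complete mixing, C₀ = (0.13·24.2 + 8.54·0.37) / 8.67 = 0.7273 mg/L.
Travel time t = 1.24e+04 m / 1.3 m/s = 9538 s = 0.1104 d.
C = 0.7273·exp(−0.44·0.1104) = 0.7273·0.9526 = 0.6928 mg/L.

0.693 mg/L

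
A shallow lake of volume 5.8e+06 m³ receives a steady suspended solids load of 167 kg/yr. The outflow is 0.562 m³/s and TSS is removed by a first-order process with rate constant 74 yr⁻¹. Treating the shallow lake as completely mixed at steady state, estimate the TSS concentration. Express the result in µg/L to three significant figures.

Outflow Q = 0.562 m³/s × 3.156e+07 s/yr = 1.774e+07 m³/yr.
Steady-state CSTR mass balance: W = Q·C + k·V·C, so C = W/(Q + kV).
Q + kV = 1.774e+07 + 74·5.8e+06 = 4.469e+08 m³/yr.
C = 167/4.469e+08 = 3.737e-07 kg/m³ = 0.0003737 mg/L = 0.3737 µg/L.

0.374 µg/L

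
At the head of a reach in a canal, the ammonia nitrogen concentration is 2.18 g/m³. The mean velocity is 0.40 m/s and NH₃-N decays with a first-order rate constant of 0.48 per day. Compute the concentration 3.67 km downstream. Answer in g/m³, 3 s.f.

Travel time t = 3.67 km / 0.40 m/s = 3670/0.40 = 9175 s = 0.1062 d.
First-order decay: C = 2.18·exp(−0.48·0.1062) = 2.18·0.9503 = 2.072 g/m³.

2.07 g/m³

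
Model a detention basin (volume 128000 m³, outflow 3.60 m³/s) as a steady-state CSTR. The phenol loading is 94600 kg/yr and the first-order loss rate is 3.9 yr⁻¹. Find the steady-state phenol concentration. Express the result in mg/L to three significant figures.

0.829 mg/L

Outflow Q = 3.60 m³/s × 3.156e+07 s/yr = 1.136e+08 m³/yr.
Steady-state CSTR mass balance: W = Q·C + k·V·C, so C = W/(Q + kV).
Q + kV = 1.136e+08 + 3.9·128000 = 1.141e+08 m³/yr.
C = 94600/1.141e+08 = 0.000829 kg/m³ = 0.829 mg/L.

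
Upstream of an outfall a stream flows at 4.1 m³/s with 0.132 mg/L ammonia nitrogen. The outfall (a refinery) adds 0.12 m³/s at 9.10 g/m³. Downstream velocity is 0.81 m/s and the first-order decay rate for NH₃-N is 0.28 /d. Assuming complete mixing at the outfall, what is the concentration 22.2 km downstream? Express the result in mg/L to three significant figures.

After complete mixing, C₀ = (0.12·9.1 + 4.1·0.132) / 4.22 = 0.387 mg/L.
Travel time t = 2.22e+04 m / 0.81 m/s = 2.741e+04 s = 0.3172 d.
C = 0.387·exp(−0.28·0.3172) = 0.387·0.915 = 0.3541 mg/L.

0.354 mg/L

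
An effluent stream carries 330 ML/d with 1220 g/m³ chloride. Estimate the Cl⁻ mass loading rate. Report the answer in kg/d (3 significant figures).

403000 kg/d

330 ML/d = 3.819 m³/s.
Mass flux = Q·C = 3.819 m³/s × 1220 g/m³ = 4660 g/s.
= 4660 g/s × 86.4 = 4.026e+05 kg/d.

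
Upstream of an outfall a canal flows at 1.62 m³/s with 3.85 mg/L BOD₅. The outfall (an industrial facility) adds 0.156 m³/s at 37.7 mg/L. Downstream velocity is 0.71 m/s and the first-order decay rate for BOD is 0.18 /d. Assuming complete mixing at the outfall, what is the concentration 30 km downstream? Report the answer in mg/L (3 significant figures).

After complete mixing, C₀ = (0.156·37.7 + 1.62·3.85) / 1.776 = 6.823 mg/L.
Travel time t = 3e+04 m / 0.71 m/s = 4.225e+04 s = 0.489 d.
C = 6.823·exp(−0.18·0.489) = 6.823·0.9157 = 6.248 mg/L.

6.25 mg/L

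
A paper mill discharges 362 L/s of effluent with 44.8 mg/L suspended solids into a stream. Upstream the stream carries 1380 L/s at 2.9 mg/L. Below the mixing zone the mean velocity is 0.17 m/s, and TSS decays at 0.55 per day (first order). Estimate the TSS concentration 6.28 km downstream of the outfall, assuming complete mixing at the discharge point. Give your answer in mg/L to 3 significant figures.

9.17 mg/L

362 L/s = 0.362 m³/s.
1380 L/s = 1.38 m³/s.
After complete mixing, C₀ = (0.362·44.8 + 1.38·2.9) / 1.742 = 11.61 mg/L.
Travel time t = 6280 m / 0.17 m/s = 3.694e+04 s = 0.4276 d.
C = 11.61·exp(−0.55·0.4276) = 11.61·0.7904 = 9.175 mg/L.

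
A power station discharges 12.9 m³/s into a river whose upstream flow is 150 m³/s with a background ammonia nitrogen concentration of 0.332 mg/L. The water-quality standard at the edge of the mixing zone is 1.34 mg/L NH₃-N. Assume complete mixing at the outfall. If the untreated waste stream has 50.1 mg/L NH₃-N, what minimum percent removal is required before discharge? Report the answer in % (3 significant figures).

Mass balance: 1.34·162.9 = 12.9·Cₑ + 150·0.332.
Cₑ = (218.3 − 49.8) / 12.9 = 13.06 mg/L.
Required removal = 1 − 13.06/50.1 = 73.93 %.

73.9 %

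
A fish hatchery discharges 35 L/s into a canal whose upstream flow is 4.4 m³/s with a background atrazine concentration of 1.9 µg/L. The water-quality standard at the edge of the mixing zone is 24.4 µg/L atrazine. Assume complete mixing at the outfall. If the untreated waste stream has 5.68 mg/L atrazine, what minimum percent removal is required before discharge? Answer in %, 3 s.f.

35 L/s = 0.035 m³/s.
1.9 µg/L = 0.0019 mg/L.
24.4 µg/L = 0.0244 mg/L.
Mass balance: 0.0244·4.435 = 0.035·Cₑ + 4.4·0.0019.
Cₑ = (0.1082 − 0.00836) / 0.035 = 2.853 mg/L.
Required removal = 1 − 2.853/5.68 = 49.77 %.

49.8 %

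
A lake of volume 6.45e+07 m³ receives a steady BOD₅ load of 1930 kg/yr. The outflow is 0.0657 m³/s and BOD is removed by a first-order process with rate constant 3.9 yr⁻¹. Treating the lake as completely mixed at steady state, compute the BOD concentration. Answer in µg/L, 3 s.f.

Outflow Q = 0.0657 m³/s × 3.156e+07 s/yr = 2.073e+06 m³/yr.
Steady-state CSTR mass balance: W = Q·C + k·V·C, so C = W/(Q + kV).
Q + kV = 2.073e+06 + 3.9·6.45e+07 = 2.536e+08 m³/yr.
C = 1930/2.536e+08 = 7.61e-06 kg/m³ = 0.00761 mg/L = 7.61 µg/L.

7.61 µg/L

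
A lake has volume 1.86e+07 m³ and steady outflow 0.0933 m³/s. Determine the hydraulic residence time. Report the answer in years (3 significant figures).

Q = 0.0933 m³/s × 3.156e+07 s/yr = 2.944e+06 m³/yr.
Hydraulic residence time τ = V/Q = 1.86e+07/2.944e+06 = 6.317 yr.

6.32 yr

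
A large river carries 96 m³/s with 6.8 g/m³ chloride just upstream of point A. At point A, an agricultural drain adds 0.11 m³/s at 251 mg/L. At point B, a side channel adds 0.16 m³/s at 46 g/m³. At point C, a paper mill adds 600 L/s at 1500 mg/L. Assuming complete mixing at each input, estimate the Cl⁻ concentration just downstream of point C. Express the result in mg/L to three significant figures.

16.4 mg/L

After input A: C = (96·6.8 + 0.11·251) / 96.11 = 7.079 mg/L.
After input B: C = (96.11·7.079 + 0.16·46) / 96.27 = 7.144 mg/L.
600 L/s = 0.6 m³/s.
After input C: C = (96.27·7.144 + 0.6·1500) / 96.87 = 16.39 mg/L.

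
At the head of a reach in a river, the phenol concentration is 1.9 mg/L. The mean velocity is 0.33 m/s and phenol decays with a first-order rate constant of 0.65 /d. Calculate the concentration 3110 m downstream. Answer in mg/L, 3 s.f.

1.77 mg/L

Travel time t = 3110 m / 0.33 m/s = 3110/0.33 = 9424 s = 0.1091 d.
First-order decay: C = 1.9·exp(−0.65·0.1091) = 1.9·0.9316 = 1.77 mg/L.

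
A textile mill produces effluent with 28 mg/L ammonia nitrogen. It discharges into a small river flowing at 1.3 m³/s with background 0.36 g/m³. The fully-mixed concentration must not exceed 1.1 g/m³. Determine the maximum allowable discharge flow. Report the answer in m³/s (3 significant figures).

Mass balance at complete mixing: C_std·(Q_w + Q_r) = Q_w·C_e + Q_r·C_b.
Rearranging, Q_w = Q_r·(C_std − C_b)/(C_e − C_std) = 1.3·(1.1 − 0.36) / (28 − 1.1) = 0.03576 m³/s.

0.0358 m³/s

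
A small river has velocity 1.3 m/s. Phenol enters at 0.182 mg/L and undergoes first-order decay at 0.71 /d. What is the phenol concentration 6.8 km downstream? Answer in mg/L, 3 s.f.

0.174 mg/L

Travel time t = 6.8 km / 1.3 m/s = 6800/1.3 = 5231 s = 0.06054 d.
First-order decay: C = 0.182·exp(−0.71·0.06054) = 0.182·0.9579 = 0.1743 mg/L.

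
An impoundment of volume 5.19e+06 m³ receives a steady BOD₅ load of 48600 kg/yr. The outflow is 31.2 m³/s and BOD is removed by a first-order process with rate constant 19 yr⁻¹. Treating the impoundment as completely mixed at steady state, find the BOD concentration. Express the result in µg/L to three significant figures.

Outflow Q = 31.2 m³/s × 3.156e+07 s/yr = 9.846e+08 m³/yr.
Steady-state CSTR mass balance: W = Q·C + k·V·C, so C = W/(Q + kV).
Q + kV = 9.846e+08 + 19·5.19e+06 = 1.083e+09 m³/yr.
C = 48600/1.083e+09 = 4.487e-05 kg/m³ = 0.04487 mg/L = 44.87 µg/L.

44.9 µg/L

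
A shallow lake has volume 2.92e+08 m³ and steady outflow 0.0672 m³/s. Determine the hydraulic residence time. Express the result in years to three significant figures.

138 yr

Q = 0.0672 m³/s × 3.156e+07 s/yr = 2.121e+06 m³/yr.
Hydraulic residence time τ = V/Q = 2.92e+08/2.121e+06 = 137.7 yr.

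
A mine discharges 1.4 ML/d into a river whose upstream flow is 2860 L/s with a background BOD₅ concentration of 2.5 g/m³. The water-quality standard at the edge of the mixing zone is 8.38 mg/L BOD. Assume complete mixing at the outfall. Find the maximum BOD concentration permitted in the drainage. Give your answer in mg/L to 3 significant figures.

1050 mg/L

1.4 ML/d = 0.0162 m³/s.
2860 L/s = 2.86 m³/s.
Mass balance: 8.38·2.876 = 0.0162·Cₑ + 2.86·2.5.
Cₑ = (24.1 − 7.15) / 0.0162 = 1046 mg/L.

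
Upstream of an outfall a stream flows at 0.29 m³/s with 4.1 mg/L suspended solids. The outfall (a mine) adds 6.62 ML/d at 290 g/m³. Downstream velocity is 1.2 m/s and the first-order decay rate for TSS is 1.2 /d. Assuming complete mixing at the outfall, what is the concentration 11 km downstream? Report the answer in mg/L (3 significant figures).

56.2 mg/L

6.62 ML/d = 0.07662 m³/s.
After complete mixing, C₀ = (0.07662·290 + 0.29·4.1) / 0.3666 = 63.85 mg/L.
Travel time t = 1.1e+04 m / 1.2 m/s = 9167 s = 0.1061 d.
C = 63.85·exp(−1.2·0.1061) = 63.85·0.8805 = 56.22 mg/L.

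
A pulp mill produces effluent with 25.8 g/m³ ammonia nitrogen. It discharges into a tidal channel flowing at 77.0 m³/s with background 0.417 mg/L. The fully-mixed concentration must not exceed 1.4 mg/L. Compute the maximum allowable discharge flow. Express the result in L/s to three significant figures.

Mass balance at complete mixing: C_std·(Q_w + Q_r) = Q_w·C_e + Q_r·C_b.
Rearranging, Q_w = Q_r·(C_std − C_b)/(C_e − C_std) = 77.0·(1.4 − 0.417) / (25.8 − 1.4) = 3.102 m³/s.
= 3102 L/s.

3100 L/s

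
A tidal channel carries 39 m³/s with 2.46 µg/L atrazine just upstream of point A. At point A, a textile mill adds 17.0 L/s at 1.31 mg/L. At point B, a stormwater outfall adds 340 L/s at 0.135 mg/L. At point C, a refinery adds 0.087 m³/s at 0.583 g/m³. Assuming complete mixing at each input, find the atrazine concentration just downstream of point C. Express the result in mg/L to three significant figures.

2.46 µg/L = 0.00246 mg/L.
17.0 L/s = 0.017 m³/s.
After input A: C = (39·0.00246 + 0.017·1.31) / 39.02 = 0.00303 mg/L.
340 L/s = 0.34 m³/s.
After input B: C = (39.02·0.00303 + 0.34·0.135) / 39.36 = 0.00417 mg/L.
After input C: C = (39.36·0.00417 + 0.087·0.583) / 39.44 = 0.005446 mg/L.

0.00545 mg/L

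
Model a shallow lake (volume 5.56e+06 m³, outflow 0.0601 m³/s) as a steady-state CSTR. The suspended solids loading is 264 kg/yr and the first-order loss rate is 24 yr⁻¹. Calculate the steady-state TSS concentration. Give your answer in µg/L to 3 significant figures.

1.95 µg/L

Outflow Q = 0.0601 m³/s × 3.156e+07 s/yr = 1.897e+06 m³/yr.
Steady-state CSTR mass balance: W = Q·C + k·V·C, so C = W/(Q + kV).
Q + kV = 1.897e+06 + 24·5.56e+06 = 1.353e+08 m³/yr.
C = 264/1.353e+08 = 1.951e-06 kg/m³ = 0.001951 mg/L = 1.951 µg/L.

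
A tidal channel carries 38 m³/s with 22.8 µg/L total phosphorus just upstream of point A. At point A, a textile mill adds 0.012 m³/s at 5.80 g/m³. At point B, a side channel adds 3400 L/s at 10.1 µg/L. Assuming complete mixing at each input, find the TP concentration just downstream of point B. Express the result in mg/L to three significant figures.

22.8 µg/L = 0.0228 mg/L.
After input A: C = (38·0.0228 + 0.012·5.8) / 38.01 = 0.02462 mg/L.
3400 L/s = 3.4 m³/s.
10.1 µg/L = 0.0101 mg/L.
After input B: C = (38.01·0.02462 + 3.4·0.0101) / 41.41 = 0.02343 mg/L.

0.0234 mg/L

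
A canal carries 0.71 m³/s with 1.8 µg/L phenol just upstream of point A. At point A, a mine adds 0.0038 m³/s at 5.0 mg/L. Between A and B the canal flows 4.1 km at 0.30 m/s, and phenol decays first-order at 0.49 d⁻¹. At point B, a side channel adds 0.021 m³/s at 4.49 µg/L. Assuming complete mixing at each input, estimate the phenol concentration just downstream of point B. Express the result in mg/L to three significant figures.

0.0257 mg/L

1.8 µg/L = 0.0018 mg/L.
After input A: C = (0.71·0.0018 + 0.0038·5) / 0.7138 = 0.02841 mg/L.
Over the 4.1 km reach to input B (t = 1.367e+04 s = 0.1582 d), decay gives C = 0.02841·exp(−0.49·0.1582) = 0.02629 mg/L.
4.49 µg/L = 0.00449 mg/L.
After input B: C = (0.7138·0.02629 + 0.021·0.00449) / 0.7348 = 0.02567 mg/L.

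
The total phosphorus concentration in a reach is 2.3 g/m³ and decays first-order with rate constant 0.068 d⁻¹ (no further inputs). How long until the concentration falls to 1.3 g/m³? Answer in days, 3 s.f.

t = ln(C₀/C)/k = ln(2.3/1.3)/0.068 = 0.5705/0.068 = 8.39 d.

8.39 d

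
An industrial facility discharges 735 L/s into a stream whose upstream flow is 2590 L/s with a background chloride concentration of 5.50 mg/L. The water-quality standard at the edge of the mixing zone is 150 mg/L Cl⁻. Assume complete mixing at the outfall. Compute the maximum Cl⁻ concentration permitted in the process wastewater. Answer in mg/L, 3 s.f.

659 mg/L

735 L/s = 0.735 m³/s.
2590 L/s = 2.59 m³/s.
Mass balance: 150·3.325 = 0.735·Cₑ + 2.59·5.5.
Cₑ = (498.7 − 14.24) / 0.735 = 659.2 mg/L.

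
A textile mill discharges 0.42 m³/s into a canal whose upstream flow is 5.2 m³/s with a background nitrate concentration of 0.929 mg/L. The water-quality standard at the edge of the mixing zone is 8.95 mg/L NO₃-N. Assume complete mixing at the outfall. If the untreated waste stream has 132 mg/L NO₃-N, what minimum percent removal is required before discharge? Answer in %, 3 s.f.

18.0 %

Mass balance: 8.95·5.62 = 0.42·Cₑ + 5.2·0.929.
Cₑ = (50.3 − 4.831) / 0.42 = 108.3 mg/L.
Required removal = 1 − 108.3/132 = 17.99 %.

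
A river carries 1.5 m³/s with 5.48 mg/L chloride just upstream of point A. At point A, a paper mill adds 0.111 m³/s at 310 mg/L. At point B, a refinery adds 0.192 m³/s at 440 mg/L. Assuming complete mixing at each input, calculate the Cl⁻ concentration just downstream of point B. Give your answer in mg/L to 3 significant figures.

After input A: C = (1.5·5.48 + 0.111·310) / 1.611 = 26.46 mg/L.
After input B: C = (1.611·26.46 + 0.192·440) / 1.803 = 70.5 mg/L.

70.5 mg/L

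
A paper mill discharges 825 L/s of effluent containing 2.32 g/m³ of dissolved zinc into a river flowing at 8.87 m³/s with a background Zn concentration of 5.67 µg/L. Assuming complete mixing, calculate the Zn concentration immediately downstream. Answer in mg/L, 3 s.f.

0.203 mg/L

825 L/s = 0.825 m³/s.
5.67 µg/L = 0.00567 mg/L.
By mass balance at complete mixing, C = (0.825·2.32 + 8.87·0.00567) / (0.825 + 8.87) = 1.964/9.695 = 0.2026 mg/L.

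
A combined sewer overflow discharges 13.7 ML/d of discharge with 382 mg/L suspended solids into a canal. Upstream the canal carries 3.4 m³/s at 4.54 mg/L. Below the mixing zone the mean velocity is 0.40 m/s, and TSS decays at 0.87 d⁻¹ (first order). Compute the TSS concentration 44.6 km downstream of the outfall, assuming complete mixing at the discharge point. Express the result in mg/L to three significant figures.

6.95 mg/L

13.7 ML/d = 0.1586 m³/s.
After complete mixing, C₀ = (0.1586·382 + 3.4·4.54) / 3.559 = 21.36 mg/L.
Travel time t = 4.46e+04 m / 0.40 m/s = 1.115e+05 s = 1.291 d.
C = 21.36·exp(−0.87·1.291) = 21.36·0.3254 = 6.95 mg/L.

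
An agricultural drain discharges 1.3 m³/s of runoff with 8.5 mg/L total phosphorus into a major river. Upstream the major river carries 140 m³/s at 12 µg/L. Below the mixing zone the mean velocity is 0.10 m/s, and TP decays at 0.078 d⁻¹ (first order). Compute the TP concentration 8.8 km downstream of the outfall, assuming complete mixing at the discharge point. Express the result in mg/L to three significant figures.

12 µg/L = 0.012 mg/L.
After complete mixing, C₀ = (1.3·8.5 + 140·0.012) / 141.3 = 0.09009 mg/L.
Travel time t = 8800 m / 0.10 m/s = 8.8e+04 s = 1.019 d.
C = 0.09009·exp(−0.078·1.019) = 0.09009·0.9236 = 0.08321 mg/L.

0.0832 mg/L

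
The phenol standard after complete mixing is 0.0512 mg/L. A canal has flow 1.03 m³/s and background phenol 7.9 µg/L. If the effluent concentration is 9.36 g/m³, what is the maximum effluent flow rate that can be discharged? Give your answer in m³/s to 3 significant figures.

7.9 µg/L = 0.0079 mg/L.
Mass balance at complete mixing: C_std·(Q_w + Q_r) = Q_w·C_e + Q_r·C_b.
Rearranging, Q_w = Q_r·(C_std − C_b)/(C_e − C_std) = 1.03·(0.0512 − 0.0079) / (9.36 − 0.0512) = 0.004791 m³/s.

0.00479 m³/s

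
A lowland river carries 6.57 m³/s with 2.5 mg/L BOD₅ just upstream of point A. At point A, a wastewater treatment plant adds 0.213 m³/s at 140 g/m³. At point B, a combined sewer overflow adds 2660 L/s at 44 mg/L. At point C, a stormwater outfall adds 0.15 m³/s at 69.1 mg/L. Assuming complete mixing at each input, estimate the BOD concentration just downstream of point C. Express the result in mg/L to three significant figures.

After input A: C = (6.57·2.5 + 0.213·140) / 6.783 = 6.818 mg/L.
2660 L/s = 2.66 m³/s.
After input B: C = (6.783·6.818 + 2.66·44) / 9.443 = 17.29 mg/L.
After input C: C = (9.443·17.29 + 0.15·69.1) / 9.593 = 18.1 mg/L.

18.1 mg/L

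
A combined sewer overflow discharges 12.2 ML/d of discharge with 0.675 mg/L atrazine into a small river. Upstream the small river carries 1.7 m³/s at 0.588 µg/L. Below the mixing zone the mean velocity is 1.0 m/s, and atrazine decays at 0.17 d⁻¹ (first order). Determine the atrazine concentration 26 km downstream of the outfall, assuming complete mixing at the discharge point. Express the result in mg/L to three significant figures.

12.2 ML/d = 0.1412 m³/s.
0.588 µg/L = 0.000588 mg/L.
After complete mixing, C₀ = (0.1412·0.675 + 1.7·0.000588) / 1.841 = 0.05231 mg/L.
Travel time t = 2.6e+04 m / 1.0 m/s = 2.6e+04 s = 0.3009 d.
C = 0.05231·exp(−0.17·0.3009) = 0.05231·0.9501 = 0.0497 mg/L.

0.0497 mg/L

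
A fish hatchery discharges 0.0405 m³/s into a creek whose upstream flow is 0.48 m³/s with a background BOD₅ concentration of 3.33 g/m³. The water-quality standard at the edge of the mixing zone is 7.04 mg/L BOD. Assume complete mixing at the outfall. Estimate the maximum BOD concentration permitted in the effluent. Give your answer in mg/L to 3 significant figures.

51.0 mg/L

Mass balance: 7.04·0.5205 = 0.0405·Cₑ + 0.48·3.33.
Cₑ = (3.664 − 1.598) / 0.0405 = 51.01 mg/L.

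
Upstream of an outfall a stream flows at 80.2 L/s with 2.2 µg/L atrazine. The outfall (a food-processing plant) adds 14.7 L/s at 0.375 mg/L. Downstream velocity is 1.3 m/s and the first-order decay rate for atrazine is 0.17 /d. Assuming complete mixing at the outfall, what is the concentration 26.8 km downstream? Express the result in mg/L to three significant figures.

14.7 L/s = 0.0147 m³/s.
80.2 L/s = 0.0802 m³/s.
2.2 µg/L = 0.0022 mg/L.
After complete mixing, C₀ = (0.0147·0.375 + 0.0802·0.0022) / 0.0949 = 0.05995 mg/L.
Travel time t = 2.68e+04 m / 1.3 m/s = 2.062e+04 s = 0.2386 d.
C = 0.05995·exp(−0.17·0.2386) = 0.05995·0.9602 = 0.05756 mg/L.

0.0576 mg/L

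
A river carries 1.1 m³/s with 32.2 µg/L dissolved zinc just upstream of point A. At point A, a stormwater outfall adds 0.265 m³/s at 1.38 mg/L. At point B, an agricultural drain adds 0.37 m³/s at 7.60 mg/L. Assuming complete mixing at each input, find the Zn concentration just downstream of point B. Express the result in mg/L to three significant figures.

32.2 µg/L = 0.0322 mg/L.
After input A: C = (1.1·0.0322 + 0.265·1.38) / 1.365 = 0.2939 mg/L.
After input B: C = (1.365·0.2939 + 0.37·7.6) / 1.735 = 1.852 mg/L.

1.85 mg/L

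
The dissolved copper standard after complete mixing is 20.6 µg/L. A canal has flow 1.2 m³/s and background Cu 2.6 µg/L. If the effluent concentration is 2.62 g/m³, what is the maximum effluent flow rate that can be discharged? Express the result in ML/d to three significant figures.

2.6 µg/L = 0.0026 mg/L.
20.6 µg/L = 0.0206 mg/L.
Mass balance at complete mixing: C_std·(Q_w + Q_r) = Q_w·C_e + Q_r·C_b.
Rearranging, Q_w = Q_r·(C_std − C_b)/(C_e − C_std) = 1.2·(0.0206 − 0.0026) / (2.62 − 0.0206) = 0.00831 m³/s.
= 0.718 ML/d.

0.718 ML/d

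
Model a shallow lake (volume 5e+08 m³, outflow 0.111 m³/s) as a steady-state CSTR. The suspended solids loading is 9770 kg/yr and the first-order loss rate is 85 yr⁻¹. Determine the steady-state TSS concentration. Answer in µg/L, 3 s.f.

Outflow Q = 0.111 m³/s × 3.156e+07 s/yr = 3.503e+06 m³/yr.
Steady-state CSTR mass balance: W = Q·C + k·V·C, so C = W/(Q + kV).
Q + kV = 3.503e+06 + 85·5e+08 = 4.25e+10 m³/yr.
C = 9770/4.25e+10 = 2.299e-07 kg/m³ = 0.0002299 mg/L = 0.2299 µg/L.

0.230 µg/L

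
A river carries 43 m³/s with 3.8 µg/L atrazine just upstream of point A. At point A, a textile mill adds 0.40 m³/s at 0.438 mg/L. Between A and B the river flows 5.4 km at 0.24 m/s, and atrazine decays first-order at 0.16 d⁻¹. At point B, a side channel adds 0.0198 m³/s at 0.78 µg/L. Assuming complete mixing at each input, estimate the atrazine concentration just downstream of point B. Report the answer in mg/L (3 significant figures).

0.00748 mg/L

3.8 µg/L = 0.0038 mg/L.
After input A: C = (43·0.0038 + 0.4·0.438) / 43.4 = 0.007802 mg/L.
Over the 5.4 km reach to input B (t = 2.25e+04 s = 0.2604 d), decay gives C = 0.007802·exp(−0.16·0.2604) = 0.007483 mg/L.
0.78 µg/L = 0.00078 mg/L.
After input B: C = (43.4·0.007483 + 0.0198·0.00078) / 43.42 = 0.00748 mg/L.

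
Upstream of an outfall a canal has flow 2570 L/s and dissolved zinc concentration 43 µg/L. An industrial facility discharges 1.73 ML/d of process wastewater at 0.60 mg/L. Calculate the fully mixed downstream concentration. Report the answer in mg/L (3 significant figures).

1.73 ML/d = 0.02002 m³/s.
2570 L/s = 2.57 m³/s.
43 µg/L = 0.043 mg/L.
By mass balance at complete mixing, C = (0.02002·0.6 + 2.57·0.043) / (0.02002 + 2.57) = 0.1225/2.59 = 0.04731 mg/L.

0.0473 mg/L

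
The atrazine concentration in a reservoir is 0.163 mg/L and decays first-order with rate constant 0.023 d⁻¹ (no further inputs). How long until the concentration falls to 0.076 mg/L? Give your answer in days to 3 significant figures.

t = ln(C₀/C)/k = ln(0.163/0.076)/0.023 = 0.763/0.023 = 33.17 d.

33.2 d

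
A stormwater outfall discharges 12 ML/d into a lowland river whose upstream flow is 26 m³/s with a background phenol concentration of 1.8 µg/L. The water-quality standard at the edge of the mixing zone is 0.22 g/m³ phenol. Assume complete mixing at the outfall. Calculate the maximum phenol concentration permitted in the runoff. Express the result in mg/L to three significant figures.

12 ML/d = 0.1389 m³/s.
1.8 µg/L = 0.0018 mg/L.
Mass balance: 0.22·26.14 = 0.1389·Cₑ + 26·0.0018.
Cₑ = (5.751 − 0.0468) / 0.1389 = 41.07 mg/L.

41.1 mg/L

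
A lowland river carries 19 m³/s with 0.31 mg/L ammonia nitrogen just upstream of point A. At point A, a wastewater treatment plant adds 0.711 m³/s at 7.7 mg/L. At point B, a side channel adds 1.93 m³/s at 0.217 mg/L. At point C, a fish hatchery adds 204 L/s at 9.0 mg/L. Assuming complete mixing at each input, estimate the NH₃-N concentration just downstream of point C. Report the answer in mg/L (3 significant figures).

After input A: C = (19·0.31 + 0.711·7.7) / 19.71 = 0.5766 mg/L.
After input B: C = (19.71·0.5766 + 1.93·0.217) / 21.64 = 0.5445 mg/L.
204 L/s = 0.204 m³/s.
After input C: C = (21.64·0.5445 + 0.204·9) / 21.84 = 0.6235 mg/L.

0.623 mg/L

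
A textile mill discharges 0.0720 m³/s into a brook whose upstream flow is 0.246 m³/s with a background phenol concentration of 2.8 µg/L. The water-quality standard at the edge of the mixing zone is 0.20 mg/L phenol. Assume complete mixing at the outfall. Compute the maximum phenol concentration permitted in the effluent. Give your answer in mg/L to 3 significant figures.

0.874 mg/L

2.8 µg/L = 0.0028 mg/L.
Mass balance: 0.2·0.318 = 0.072·Cₑ + 0.246·0.0028.
Cₑ = (0.0636 − 0.0006888) / 0.072 = 0.8738 mg/L.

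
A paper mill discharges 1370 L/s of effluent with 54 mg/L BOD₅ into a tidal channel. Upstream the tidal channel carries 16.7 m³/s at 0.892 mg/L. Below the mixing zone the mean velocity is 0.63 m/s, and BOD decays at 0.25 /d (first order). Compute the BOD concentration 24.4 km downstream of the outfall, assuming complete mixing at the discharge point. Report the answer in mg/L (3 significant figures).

1370 L/s = 1.37 m³/s.
After complete mixing, C₀ = (1.37·54 + 16.7·0.892) / 18.07 = 4.918 mg/L.
Travel time t = 2.44e+04 m / 0.63 m/s = 3.873e+04 s = 0.4483 d.
C = 4.918·exp(−0.25·0.4483) = 4.918·0.894 = 4.397 mg/L.

4.40 mg/L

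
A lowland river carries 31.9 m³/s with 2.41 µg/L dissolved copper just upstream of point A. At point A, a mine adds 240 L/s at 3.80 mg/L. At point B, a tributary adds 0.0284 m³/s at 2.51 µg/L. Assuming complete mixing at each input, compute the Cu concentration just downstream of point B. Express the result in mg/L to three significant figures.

0.0307 mg/L

2.41 µg/L = 0.00241 mg/L.
240 L/s = 0.24 m³/s.
After input A: C = (31.9·0.00241 + 0.24·3.8) / 32.14 = 0.03077 mg/L.
2.51 µg/L = 0.00251 mg/L.
After input B: C = (32.14·0.03077 + 0.0284·0.00251) / 32.17 = 0.03074 mg/L.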